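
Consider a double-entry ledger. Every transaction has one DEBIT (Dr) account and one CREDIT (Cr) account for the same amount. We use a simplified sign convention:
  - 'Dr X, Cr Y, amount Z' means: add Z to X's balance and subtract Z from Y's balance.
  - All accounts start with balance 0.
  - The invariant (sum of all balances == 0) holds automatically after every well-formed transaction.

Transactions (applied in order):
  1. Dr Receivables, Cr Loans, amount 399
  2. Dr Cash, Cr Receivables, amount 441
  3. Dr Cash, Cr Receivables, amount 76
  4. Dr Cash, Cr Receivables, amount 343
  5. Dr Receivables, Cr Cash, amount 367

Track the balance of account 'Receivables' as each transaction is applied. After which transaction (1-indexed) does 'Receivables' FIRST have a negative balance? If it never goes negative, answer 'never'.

After txn 1: Receivables=399
After txn 2: Receivables=-42

Answer: 2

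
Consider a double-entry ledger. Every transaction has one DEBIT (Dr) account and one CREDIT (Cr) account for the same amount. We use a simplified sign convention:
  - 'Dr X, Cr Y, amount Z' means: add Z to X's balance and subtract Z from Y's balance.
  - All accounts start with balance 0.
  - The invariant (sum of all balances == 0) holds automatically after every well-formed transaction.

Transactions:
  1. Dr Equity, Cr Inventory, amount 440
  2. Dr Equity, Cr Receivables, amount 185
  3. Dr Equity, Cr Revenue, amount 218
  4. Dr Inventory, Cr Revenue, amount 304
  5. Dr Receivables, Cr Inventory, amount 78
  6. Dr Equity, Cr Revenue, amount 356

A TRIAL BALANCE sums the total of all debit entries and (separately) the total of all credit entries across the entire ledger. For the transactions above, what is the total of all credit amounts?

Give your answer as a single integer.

Txn 1: credit+=440
Txn 2: credit+=185
Txn 3: credit+=218
Txn 4: credit+=304
Txn 5: credit+=78
Txn 6: credit+=356
Total credits = 1581

Answer: 1581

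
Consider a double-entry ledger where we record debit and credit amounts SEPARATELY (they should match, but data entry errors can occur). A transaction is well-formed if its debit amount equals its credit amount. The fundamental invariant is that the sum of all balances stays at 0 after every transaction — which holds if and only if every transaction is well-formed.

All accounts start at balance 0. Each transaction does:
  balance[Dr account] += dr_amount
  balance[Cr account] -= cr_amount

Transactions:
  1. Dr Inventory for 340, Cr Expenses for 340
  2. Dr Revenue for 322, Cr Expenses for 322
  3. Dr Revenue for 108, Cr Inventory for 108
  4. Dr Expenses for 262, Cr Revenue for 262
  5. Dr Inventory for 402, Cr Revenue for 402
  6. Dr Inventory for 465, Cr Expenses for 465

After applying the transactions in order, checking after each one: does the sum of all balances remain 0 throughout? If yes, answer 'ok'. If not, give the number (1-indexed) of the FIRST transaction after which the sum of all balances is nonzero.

After txn 1: dr=340 cr=340 sum_balances=0
After txn 2: dr=322 cr=322 sum_balances=0
After txn 3: dr=108 cr=108 sum_balances=0
After txn 4: dr=262 cr=262 sum_balances=0
After txn 5: dr=402 cr=402 sum_balances=0
After txn 6: dr=465 cr=465 sum_balances=0

Answer: ok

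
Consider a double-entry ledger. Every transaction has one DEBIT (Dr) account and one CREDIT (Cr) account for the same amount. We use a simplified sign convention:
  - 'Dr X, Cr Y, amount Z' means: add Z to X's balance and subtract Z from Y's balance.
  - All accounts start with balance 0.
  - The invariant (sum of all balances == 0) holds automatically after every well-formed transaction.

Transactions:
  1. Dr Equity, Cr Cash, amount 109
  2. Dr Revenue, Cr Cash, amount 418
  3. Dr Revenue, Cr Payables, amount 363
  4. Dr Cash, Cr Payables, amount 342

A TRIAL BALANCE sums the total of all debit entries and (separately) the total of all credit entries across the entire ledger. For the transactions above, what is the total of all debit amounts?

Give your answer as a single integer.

Txn 1: debit+=109
Txn 2: debit+=418
Txn 3: debit+=363
Txn 4: debit+=342
Total debits = 1232

Answer: 1232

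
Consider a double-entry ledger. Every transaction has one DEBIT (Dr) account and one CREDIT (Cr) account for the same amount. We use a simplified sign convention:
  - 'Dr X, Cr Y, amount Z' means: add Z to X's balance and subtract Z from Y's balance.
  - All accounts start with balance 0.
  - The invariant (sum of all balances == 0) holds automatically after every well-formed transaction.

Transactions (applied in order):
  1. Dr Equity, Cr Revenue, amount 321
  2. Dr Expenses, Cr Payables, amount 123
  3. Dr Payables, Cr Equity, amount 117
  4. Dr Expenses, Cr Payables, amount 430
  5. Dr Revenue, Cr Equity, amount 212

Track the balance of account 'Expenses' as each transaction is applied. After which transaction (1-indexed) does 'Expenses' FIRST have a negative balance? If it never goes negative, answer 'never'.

After txn 1: Expenses=0
After txn 2: Expenses=123
After txn 3: Expenses=123
After txn 4: Expenses=553
After txn 5: Expenses=553

Answer: never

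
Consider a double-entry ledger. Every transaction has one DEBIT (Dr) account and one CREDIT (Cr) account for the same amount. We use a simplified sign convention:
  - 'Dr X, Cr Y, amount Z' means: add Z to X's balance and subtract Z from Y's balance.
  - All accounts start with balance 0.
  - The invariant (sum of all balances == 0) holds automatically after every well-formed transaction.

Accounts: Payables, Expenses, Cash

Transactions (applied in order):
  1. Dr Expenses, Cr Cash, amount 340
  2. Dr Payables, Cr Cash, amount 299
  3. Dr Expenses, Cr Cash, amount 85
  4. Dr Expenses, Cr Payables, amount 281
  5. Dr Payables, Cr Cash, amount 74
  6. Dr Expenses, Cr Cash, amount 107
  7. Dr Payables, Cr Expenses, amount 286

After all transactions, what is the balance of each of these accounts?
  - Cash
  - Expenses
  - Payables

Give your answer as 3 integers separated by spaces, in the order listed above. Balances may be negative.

Answer: -905 527 378

Derivation:
After txn 1 (Dr Expenses, Cr Cash, amount 340): Cash=-340 Expenses=340
After txn 2 (Dr Payables, Cr Cash, amount 299): Cash=-639 Expenses=340 Payables=299
After txn 3 (Dr Expenses, Cr Cash, amount 85): Cash=-724 Expenses=425 Payables=299
After txn 4 (Dr Expenses, Cr Payables, amount 281): Cash=-724 Expenses=706 Payables=18
After txn 5 (Dr Payables, Cr Cash, amount 74): Cash=-798 Expenses=706 Payables=92
After txn 6 (Dr Expenses, Cr Cash, amount 107): Cash=-905 Expenses=813 Payables=92
After txn 7 (Dr Payables, Cr Expenses, amount 286): Cash=-905 Expenses=527 Payables=378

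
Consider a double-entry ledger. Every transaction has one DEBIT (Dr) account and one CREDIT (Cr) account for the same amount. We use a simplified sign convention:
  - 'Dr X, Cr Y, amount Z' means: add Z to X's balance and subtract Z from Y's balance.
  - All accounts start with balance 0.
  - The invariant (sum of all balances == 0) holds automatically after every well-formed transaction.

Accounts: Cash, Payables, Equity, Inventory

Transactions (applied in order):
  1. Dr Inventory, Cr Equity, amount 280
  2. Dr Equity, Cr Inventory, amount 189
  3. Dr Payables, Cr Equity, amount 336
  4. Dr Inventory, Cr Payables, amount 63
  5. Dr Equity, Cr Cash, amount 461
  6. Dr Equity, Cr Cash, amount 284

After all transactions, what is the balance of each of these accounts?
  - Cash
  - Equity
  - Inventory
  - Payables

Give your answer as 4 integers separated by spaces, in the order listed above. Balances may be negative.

After txn 1 (Dr Inventory, Cr Equity, amount 280): Equity=-280 Inventory=280
After txn 2 (Dr Equity, Cr Inventory, amount 189): Equity=-91 Inventory=91
After txn 3 (Dr Payables, Cr Equity, amount 336): Equity=-427 Inventory=91 Payables=336
After txn 4 (Dr Inventory, Cr Payables, amount 63): Equity=-427 Inventory=154 Payables=273
After txn 5 (Dr Equity, Cr Cash, amount 461): Cash=-461 Equity=34 Inventory=154 Payables=273
After txn 6 (Dr Equity, Cr Cash, amount 284): Cash=-745 Equity=318 Inventory=154 Payables=273

Answer: -745 318 154 273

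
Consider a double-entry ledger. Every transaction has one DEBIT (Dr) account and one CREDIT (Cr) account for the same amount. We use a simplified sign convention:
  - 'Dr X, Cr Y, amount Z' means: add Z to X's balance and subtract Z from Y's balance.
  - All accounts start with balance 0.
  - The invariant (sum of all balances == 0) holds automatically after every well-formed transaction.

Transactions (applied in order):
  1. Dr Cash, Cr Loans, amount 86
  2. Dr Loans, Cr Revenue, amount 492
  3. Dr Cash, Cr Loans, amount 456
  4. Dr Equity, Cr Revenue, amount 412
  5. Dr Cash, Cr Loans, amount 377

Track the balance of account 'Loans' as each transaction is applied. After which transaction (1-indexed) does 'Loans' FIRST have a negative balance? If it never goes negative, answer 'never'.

Answer: 1

Derivation:
After txn 1: Loans=-86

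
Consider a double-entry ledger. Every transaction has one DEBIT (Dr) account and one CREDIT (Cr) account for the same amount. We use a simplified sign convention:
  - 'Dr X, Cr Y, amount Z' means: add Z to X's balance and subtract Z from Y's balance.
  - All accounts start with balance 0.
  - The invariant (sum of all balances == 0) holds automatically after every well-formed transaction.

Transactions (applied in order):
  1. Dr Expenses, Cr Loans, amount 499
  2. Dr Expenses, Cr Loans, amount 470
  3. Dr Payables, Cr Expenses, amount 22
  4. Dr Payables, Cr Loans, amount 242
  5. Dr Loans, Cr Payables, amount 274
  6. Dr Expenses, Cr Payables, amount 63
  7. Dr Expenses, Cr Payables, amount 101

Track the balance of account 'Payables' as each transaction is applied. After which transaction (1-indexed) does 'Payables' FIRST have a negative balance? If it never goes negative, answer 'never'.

After txn 1: Payables=0
After txn 2: Payables=0
After txn 3: Payables=22
After txn 4: Payables=264
After txn 5: Payables=-10

Answer: 5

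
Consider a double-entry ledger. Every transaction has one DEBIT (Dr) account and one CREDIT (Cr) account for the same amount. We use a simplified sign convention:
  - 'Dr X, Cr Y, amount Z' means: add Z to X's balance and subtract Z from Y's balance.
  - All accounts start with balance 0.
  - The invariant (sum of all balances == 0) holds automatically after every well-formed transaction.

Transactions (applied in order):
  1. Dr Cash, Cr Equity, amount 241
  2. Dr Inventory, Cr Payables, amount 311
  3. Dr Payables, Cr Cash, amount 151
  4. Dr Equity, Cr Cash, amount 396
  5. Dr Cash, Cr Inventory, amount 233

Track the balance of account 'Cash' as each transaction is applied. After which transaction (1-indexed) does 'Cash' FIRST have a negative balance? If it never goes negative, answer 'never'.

After txn 1: Cash=241
After txn 2: Cash=241
After txn 3: Cash=90
After txn 4: Cash=-306

Answer: 4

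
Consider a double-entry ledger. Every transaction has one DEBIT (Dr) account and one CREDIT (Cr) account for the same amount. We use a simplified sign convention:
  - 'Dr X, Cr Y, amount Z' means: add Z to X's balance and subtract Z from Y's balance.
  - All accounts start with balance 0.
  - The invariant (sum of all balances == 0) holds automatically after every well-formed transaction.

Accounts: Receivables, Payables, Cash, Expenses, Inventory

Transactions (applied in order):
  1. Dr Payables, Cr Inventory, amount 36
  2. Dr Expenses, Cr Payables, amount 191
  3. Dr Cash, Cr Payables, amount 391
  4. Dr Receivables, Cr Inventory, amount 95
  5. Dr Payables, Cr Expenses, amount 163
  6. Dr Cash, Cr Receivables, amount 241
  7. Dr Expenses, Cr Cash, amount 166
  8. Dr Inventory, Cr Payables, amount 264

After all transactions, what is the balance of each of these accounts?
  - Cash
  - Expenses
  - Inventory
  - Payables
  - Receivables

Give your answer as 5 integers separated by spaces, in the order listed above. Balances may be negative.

After txn 1 (Dr Payables, Cr Inventory, amount 36): Inventory=-36 Payables=36
After txn 2 (Dr Expenses, Cr Payables, amount 191): Expenses=191 Inventory=-36 Payables=-155
After txn 3 (Dr Cash, Cr Payables, amount 391): Cash=391 Expenses=191 Inventory=-36 Payables=-546
After txn 4 (Dr Receivables, Cr Inventory, amount 95): Cash=391 Expenses=191 Inventory=-131 Payables=-546 Receivables=95
After txn 5 (Dr Payables, Cr Expenses, amount 163): Cash=391 Expenses=28 Inventory=-131 Payables=-383 Receivables=95
After txn 6 (Dr Cash, Cr Receivables, amount 241): Cash=632 Expenses=28 Inventory=-131 Payables=-383 Receivables=-146
After txn 7 (Dr Expenses, Cr Cash, amount 166): Cash=466 Expenses=194 Inventory=-131 Payables=-383 Receivables=-146
After txn 8 (Dr Inventory, Cr Payables, amount 264): Cash=466 Expenses=194 Inventory=133 Payables=-647 Receivables=-146

Answer: 466 194 133 -647 -146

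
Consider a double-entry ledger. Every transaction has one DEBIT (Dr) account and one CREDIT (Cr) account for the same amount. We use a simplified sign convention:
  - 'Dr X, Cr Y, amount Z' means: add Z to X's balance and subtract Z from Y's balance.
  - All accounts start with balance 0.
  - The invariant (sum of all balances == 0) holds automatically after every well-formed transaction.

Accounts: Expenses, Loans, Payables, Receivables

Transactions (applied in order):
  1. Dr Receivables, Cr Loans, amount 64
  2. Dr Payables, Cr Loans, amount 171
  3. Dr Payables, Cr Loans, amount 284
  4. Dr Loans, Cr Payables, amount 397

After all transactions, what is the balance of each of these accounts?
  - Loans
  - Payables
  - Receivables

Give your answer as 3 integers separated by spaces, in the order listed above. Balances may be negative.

Answer: -122 58 64

Derivation:
After txn 1 (Dr Receivables, Cr Loans, amount 64): Loans=-64 Receivables=64
After txn 2 (Dr Payables, Cr Loans, amount 171): Loans=-235 Payables=171 Receivables=64
After txn 3 (Dr Payables, Cr Loans, amount 284): Loans=-519 Payables=455 Receivables=64
After txn 4 (Dr Loans, Cr Payables, amount 397): Loans=-122 Payables=58 Receivables=64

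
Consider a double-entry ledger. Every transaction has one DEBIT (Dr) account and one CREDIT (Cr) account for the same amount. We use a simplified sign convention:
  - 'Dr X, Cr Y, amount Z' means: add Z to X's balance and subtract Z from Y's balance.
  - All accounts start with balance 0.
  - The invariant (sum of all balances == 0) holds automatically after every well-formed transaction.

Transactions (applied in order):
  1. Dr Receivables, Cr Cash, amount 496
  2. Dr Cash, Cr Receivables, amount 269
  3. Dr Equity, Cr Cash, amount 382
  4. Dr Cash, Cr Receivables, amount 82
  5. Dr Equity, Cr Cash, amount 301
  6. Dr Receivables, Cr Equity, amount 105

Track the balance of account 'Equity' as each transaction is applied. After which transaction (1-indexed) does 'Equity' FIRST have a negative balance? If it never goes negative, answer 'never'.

After txn 1: Equity=0
After txn 2: Equity=0
After txn 3: Equity=382
After txn 4: Equity=382
After txn 5: Equity=683
After txn 6: Equity=578

Answer: never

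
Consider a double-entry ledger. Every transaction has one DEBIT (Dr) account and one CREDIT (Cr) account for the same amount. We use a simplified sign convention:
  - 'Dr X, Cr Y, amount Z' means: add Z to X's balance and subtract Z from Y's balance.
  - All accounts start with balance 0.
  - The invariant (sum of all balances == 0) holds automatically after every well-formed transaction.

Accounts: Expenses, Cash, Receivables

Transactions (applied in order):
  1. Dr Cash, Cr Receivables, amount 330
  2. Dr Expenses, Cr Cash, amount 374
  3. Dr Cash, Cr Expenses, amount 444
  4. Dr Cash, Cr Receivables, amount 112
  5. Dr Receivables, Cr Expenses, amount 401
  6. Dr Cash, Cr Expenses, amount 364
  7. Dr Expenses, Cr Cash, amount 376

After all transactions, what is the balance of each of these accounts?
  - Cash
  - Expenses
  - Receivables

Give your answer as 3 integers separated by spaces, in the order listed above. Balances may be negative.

Answer: 500 -459 -41

Derivation:
After txn 1 (Dr Cash, Cr Receivables, amount 330): Cash=330 Receivables=-330
After txn 2 (Dr Expenses, Cr Cash, amount 374): Cash=-44 Expenses=374 Receivables=-330
After txn 3 (Dr Cash, Cr Expenses, amount 444): Cash=400 Expenses=-70 Receivables=-330
After txn 4 (Dr Cash, Cr Receivables, amount 112): Cash=512 Expenses=-70 Receivables=-442
After txn 5 (Dr Receivables, Cr Expenses, amount 401): Cash=512 Expenses=-471 Receivables=-41
After txn 6 (Dr Cash, Cr Expenses, amount 364): Cash=876 Expenses=-835 Receivables=-41
After txn 7 (Dr Expenses, Cr Cash, amount 376): Cash=500 Expenses=-459 Receivables=-41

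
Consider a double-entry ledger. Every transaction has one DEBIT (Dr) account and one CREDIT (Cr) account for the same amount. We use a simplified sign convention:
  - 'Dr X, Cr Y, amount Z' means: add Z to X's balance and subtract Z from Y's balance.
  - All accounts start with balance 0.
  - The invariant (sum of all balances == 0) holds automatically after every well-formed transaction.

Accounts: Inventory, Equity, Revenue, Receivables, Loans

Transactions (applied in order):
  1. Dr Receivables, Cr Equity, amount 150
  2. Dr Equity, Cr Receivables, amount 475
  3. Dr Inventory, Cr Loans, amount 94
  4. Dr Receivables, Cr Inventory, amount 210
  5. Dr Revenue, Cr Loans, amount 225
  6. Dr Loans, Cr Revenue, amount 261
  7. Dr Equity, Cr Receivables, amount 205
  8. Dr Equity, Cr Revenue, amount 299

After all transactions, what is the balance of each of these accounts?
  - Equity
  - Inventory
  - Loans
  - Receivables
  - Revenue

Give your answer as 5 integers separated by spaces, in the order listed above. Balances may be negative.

Answer: 829 -116 -58 -320 -335

Derivation:
After txn 1 (Dr Receivables, Cr Equity, amount 150): Equity=-150 Receivables=150
After txn 2 (Dr Equity, Cr Receivables, amount 475): Equity=325 Receivables=-325
After txn 3 (Dr Inventory, Cr Loans, amount 94): Equity=325 Inventory=94 Loans=-94 Receivables=-325
After txn 4 (Dr Receivables, Cr Inventory, amount 210): Equity=325 Inventory=-116 Loans=-94 Receivables=-115
After txn 5 (Dr Revenue, Cr Loans, amount 225): Equity=325 Inventory=-116 Loans=-319 Receivables=-115 Revenue=225
After txn 6 (Dr Loans, Cr Revenue, amount 261): Equity=325 Inventory=-116 Loans=-58 Receivables=-115 Revenue=-36
After txn 7 (Dr Equity, Cr Receivables, amount 205): Equity=530 Inventory=-116 Loans=-58 Receivables=-320 Revenue=-36
After txn 8 (Dr Equity, Cr Revenue, amount 299): Equity=829 Inventory=-116 Loans=-58 Receivables=-320 Revenue=-335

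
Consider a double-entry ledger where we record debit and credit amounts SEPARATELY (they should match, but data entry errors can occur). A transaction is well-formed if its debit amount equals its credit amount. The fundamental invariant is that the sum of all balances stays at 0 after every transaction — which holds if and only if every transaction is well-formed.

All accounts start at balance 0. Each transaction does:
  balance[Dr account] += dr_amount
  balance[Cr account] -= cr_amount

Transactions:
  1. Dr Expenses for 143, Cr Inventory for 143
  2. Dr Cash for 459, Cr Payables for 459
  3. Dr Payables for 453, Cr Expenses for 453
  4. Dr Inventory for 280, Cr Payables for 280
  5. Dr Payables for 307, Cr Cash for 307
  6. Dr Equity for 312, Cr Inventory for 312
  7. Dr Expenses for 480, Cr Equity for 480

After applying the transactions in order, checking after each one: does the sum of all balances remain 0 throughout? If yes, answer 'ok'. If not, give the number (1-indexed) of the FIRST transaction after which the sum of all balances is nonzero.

After txn 1: dr=143 cr=143 sum_balances=0
After txn 2: dr=459 cr=459 sum_balances=0
After txn 3: dr=453 cr=453 sum_balances=0
After txn 4: dr=280 cr=280 sum_balances=0
After txn 5: dr=307 cr=307 sum_balances=0
After txn 6: dr=312 cr=312 sum_balances=0
After txn 7: dr=480 cr=480 sum_balances=0

Answer: ok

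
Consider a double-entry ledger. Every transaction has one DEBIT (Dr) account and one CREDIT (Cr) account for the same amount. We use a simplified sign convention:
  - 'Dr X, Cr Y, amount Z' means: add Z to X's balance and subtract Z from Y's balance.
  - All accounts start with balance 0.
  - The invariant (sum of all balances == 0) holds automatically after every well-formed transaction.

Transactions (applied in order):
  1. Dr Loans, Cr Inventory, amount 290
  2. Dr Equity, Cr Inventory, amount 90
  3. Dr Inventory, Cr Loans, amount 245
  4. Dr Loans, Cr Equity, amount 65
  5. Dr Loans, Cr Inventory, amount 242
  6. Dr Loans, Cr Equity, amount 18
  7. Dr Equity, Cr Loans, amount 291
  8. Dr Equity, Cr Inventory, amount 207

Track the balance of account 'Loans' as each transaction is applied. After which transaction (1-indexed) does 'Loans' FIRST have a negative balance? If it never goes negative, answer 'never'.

Answer: never

Derivation:
After txn 1: Loans=290
After txn 2: Loans=290
After txn 3: Loans=45
After txn 4: Loans=110
After txn 5: Loans=352
After txn 6: Loans=370
After txn 7: Loans=79
After txn 8: Loans=79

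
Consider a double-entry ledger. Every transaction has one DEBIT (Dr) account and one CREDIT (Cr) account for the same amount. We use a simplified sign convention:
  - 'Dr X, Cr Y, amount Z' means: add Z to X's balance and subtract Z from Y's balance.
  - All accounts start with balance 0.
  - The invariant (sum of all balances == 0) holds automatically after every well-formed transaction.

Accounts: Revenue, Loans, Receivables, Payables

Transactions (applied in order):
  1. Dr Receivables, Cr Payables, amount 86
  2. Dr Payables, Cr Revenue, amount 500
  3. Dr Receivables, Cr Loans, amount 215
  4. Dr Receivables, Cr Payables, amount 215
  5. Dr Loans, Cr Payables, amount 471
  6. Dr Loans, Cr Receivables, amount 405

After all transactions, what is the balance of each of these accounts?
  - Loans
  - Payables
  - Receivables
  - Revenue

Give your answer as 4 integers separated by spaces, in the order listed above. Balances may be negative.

Answer: 661 -272 111 -500

Derivation:
After txn 1 (Dr Receivables, Cr Payables, amount 86): Payables=-86 Receivables=86
After txn 2 (Dr Payables, Cr Revenue, amount 500): Payables=414 Receivables=86 Revenue=-500
After txn 3 (Dr Receivables, Cr Loans, amount 215): Loans=-215 Payables=414 Receivables=301 Revenue=-500
After txn 4 (Dr Receivables, Cr Payables, amount 215): Loans=-215 Payables=199 Receivables=516 Revenue=-500
After txn 5 (Dr Loans, Cr Payables, amount 471): Loans=256 Payables=-272 Receivables=516 Revenue=-500
After txn 6 (Dr Loans, Cr Receivables, amount 405): Loans=661 Payables=-272 Receivables=111 Revenue=-500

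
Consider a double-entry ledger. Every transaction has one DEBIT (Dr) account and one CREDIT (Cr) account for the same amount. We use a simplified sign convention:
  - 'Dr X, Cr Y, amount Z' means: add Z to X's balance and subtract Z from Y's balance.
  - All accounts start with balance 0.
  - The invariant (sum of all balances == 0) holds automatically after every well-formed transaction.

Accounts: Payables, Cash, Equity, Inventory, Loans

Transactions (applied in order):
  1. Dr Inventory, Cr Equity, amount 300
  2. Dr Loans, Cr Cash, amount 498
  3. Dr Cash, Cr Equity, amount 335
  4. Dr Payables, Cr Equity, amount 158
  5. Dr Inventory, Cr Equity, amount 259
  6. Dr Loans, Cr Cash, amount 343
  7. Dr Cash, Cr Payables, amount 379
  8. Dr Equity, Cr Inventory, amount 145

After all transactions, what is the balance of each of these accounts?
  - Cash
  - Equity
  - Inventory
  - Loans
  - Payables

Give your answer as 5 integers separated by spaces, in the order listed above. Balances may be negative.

Answer: -127 -907 414 841 -221

Derivation:
After txn 1 (Dr Inventory, Cr Equity, amount 300): Equity=-300 Inventory=300
After txn 2 (Dr Loans, Cr Cash, amount 498): Cash=-498 Equity=-300 Inventory=300 Loans=498
After txn 3 (Dr Cash, Cr Equity, amount 335): Cash=-163 Equity=-635 Inventory=300 Loans=498
After txn 4 (Dr Payables, Cr Equity, amount 158): Cash=-163 Equity=-793 Inventory=300 Loans=498 Payables=158
After txn 5 (Dr Inventory, Cr Equity, amount 259): Cash=-163 Equity=-1052 Inventory=559 Loans=498 Payables=158
After txn 6 (Dr Loans, Cr Cash, amount 343): Cash=-506 Equity=-1052 Inventory=559 Loans=841 Payables=158
After txn 7 (Dr Cash, Cr Payables, amount 379): Cash=-127 Equity=-1052 Inventory=559 Loans=841 Payables=-221
After txn 8 (Dr Equity, Cr Inventory, amount 145): Cash=-127 Equity=-907 Inventory=414 Loans=841 Payables=-221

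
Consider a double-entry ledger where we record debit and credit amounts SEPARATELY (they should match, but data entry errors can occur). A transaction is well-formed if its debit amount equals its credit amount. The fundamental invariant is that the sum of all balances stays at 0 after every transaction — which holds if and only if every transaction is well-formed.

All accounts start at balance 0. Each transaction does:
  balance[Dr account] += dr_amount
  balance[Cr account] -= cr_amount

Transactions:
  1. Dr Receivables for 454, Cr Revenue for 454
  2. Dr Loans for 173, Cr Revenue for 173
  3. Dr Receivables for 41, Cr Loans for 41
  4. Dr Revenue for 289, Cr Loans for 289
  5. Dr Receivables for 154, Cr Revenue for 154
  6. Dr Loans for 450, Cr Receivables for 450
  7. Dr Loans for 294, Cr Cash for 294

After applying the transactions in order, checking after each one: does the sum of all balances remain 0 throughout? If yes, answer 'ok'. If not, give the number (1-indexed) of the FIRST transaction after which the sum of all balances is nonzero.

After txn 1: dr=454 cr=454 sum_balances=0
After txn 2: dr=173 cr=173 sum_balances=0
After txn 3: dr=41 cr=41 sum_balances=0
After txn 4: dr=289 cr=289 sum_balances=0
After txn 5: dr=154 cr=154 sum_balances=0
After txn 6: dr=450 cr=450 sum_balances=0
After txn 7: dr=294 cr=294 sum_balances=0

Answer: ok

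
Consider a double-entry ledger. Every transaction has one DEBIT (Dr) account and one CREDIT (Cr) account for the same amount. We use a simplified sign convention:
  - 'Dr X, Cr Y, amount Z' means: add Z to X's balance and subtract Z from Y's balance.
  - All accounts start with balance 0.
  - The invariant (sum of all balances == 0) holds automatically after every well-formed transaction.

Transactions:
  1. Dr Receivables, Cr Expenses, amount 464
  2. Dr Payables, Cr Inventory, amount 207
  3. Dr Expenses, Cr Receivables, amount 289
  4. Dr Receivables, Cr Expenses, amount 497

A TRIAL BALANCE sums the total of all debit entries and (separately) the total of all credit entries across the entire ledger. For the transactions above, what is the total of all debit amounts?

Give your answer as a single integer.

Txn 1: debit+=464
Txn 2: debit+=207
Txn 3: debit+=289
Txn 4: debit+=497
Total debits = 1457

Answer: 1457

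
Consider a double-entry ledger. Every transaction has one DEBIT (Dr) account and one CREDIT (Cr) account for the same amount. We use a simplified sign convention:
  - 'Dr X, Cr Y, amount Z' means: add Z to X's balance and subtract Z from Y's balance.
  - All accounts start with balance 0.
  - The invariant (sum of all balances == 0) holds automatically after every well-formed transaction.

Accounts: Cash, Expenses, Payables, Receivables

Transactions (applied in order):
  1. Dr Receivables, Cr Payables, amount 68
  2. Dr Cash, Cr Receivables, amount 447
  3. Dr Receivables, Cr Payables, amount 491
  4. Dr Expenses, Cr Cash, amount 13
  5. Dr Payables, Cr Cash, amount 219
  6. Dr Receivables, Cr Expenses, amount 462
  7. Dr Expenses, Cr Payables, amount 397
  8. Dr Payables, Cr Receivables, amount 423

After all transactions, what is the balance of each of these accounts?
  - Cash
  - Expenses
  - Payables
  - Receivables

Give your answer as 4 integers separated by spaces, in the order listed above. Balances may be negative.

After txn 1 (Dr Receivables, Cr Payables, amount 68): Payables=-68 Receivables=68
After txn 2 (Dr Cash, Cr Receivables, amount 447): Cash=447 Payables=-68 Receivables=-379
After txn 3 (Dr Receivables, Cr Payables, amount 491): Cash=447 Payables=-559 Receivables=112
After txn 4 (Dr Expenses, Cr Cash, amount 13): Cash=434 Expenses=13 Payables=-559 Receivables=112
After txn 5 (Dr Payables, Cr Cash, amount 219): Cash=215 Expenses=13 Payables=-340 Receivables=112
After txn 6 (Dr Receivables, Cr Expenses, amount 462): Cash=215 Expenses=-449 Payables=-340 Receivables=574
After txn 7 (Dr Expenses, Cr Payables, amount 397): Cash=215 Expenses=-52 Payables=-737 Receivables=574
After txn 8 (Dr Payables, Cr Receivables, amount 423): Cash=215 Expenses=-52 Payables=-314 Receivables=151

Answer: 215 -52 -314 151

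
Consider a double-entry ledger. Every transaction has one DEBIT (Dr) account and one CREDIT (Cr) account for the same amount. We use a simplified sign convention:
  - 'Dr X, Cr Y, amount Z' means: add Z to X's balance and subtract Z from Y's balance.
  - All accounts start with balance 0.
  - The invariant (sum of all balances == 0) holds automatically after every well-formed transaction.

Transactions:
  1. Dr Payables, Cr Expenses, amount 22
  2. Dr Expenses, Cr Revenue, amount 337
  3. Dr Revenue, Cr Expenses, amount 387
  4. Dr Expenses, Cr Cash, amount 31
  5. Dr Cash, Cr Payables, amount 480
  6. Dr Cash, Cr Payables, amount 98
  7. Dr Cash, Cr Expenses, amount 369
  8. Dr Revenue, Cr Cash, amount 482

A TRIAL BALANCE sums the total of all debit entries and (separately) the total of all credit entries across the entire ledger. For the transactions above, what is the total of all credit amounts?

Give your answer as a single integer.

Txn 1: credit+=22
Txn 2: credit+=337
Txn 3: credit+=387
Txn 4: credit+=31
Txn 5: credit+=480
Txn 6: credit+=98
Txn 7: credit+=369
Txn 8: credit+=482
Total credits = 2206

Answer: 2206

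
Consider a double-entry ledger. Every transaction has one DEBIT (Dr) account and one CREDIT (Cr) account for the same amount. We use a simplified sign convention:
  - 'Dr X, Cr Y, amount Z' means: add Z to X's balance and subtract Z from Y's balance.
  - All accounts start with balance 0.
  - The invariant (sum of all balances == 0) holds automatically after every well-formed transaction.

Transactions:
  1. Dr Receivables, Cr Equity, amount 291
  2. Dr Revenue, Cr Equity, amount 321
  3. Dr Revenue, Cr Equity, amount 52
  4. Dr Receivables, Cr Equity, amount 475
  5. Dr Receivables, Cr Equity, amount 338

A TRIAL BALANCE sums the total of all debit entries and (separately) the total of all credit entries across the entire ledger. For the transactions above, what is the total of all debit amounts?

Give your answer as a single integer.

Answer: 1477

Derivation:
Txn 1: debit+=291
Txn 2: debit+=321
Txn 3: debit+=52
Txn 4: debit+=475
Txn 5: debit+=338
Total debits = 1477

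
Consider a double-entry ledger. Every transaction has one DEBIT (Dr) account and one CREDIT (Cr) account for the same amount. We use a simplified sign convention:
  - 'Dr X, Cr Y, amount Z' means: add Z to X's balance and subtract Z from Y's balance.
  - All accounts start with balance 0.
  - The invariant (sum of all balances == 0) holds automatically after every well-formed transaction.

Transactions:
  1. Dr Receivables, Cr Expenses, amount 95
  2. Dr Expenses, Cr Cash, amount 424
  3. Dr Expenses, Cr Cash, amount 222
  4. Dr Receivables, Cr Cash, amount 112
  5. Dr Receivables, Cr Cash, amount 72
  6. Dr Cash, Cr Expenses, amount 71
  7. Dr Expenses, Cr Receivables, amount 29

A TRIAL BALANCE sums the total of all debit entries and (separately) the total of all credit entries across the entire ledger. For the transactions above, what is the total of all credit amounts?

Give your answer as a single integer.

Txn 1: credit+=95
Txn 2: credit+=424
Txn 3: credit+=222
Txn 4: credit+=112
Txn 5: credit+=72
Txn 6: credit+=71
Txn 7: credit+=29
Total credits = 1025

Answer: 1025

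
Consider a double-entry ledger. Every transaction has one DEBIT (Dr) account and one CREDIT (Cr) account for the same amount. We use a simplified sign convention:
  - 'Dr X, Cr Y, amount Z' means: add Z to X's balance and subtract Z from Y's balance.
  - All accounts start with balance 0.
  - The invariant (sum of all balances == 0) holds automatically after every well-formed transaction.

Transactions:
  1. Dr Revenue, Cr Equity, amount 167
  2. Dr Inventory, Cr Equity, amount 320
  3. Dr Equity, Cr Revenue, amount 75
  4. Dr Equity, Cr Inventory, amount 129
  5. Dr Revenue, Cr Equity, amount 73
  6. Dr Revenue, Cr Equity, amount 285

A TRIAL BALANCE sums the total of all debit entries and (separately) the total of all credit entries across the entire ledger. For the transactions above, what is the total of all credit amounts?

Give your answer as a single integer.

Answer: 1049

Derivation:
Txn 1: credit+=167
Txn 2: credit+=320
Txn 3: credit+=75
Txn 4: credit+=129
Txn 5: credit+=73
Txn 6: credit+=285
Total credits = 1049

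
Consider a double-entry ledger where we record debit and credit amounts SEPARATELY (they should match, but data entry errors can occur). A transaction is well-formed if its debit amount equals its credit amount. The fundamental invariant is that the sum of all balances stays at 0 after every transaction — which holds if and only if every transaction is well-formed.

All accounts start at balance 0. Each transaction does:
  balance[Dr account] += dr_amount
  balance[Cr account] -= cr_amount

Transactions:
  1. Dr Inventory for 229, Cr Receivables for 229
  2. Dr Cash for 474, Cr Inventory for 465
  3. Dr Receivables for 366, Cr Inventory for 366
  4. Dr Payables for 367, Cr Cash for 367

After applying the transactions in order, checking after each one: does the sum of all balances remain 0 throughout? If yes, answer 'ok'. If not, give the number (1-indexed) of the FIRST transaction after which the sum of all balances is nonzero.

Answer: 2

Derivation:
After txn 1: dr=229 cr=229 sum_balances=0
After txn 2: dr=474 cr=465 sum_balances=9
After txn 3: dr=366 cr=366 sum_balances=9
After txn 4: dr=367 cr=367 sum_balances=9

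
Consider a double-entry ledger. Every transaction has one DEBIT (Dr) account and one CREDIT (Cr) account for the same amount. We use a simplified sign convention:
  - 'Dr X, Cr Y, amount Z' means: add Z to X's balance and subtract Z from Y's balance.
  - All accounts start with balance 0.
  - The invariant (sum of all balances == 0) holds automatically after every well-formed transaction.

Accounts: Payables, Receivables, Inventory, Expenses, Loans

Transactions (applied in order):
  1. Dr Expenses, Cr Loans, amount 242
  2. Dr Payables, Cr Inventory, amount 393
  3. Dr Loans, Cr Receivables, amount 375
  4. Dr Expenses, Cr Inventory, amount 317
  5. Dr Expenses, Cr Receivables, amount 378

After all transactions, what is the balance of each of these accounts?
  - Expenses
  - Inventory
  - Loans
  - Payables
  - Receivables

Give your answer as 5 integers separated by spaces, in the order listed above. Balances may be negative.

After txn 1 (Dr Expenses, Cr Loans, amount 242): Expenses=242 Loans=-242
After txn 2 (Dr Payables, Cr Inventory, amount 393): Expenses=242 Inventory=-393 Loans=-242 Payables=393
After txn 3 (Dr Loans, Cr Receivables, amount 375): Expenses=242 Inventory=-393 Loans=133 Payables=393 Receivables=-375
After txn 4 (Dr Expenses, Cr Inventory, amount 317): Expenses=559 Inventory=-710 Loans=133 Payables=393 Receivables=-375
After txn 5 (Dr Expenses, Cr Receivables, amount 378): Expenses=937 Inventory=-710 Loans=133 Payables=393 Receivables=-753

Answer: 937 -710 133 393 -753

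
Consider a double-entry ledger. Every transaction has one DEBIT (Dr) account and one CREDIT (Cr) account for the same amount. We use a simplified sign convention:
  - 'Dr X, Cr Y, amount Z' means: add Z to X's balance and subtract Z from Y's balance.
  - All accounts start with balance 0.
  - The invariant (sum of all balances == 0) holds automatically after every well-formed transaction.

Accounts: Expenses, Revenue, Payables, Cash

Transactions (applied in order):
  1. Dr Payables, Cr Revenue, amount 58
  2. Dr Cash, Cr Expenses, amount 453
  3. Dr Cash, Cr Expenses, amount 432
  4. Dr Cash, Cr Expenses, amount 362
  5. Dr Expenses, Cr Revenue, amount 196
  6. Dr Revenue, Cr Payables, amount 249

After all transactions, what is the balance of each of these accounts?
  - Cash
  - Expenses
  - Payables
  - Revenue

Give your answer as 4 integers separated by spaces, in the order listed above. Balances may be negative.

After txn 1 (Dr Payables, Cr Revenue, amount 58): Payables=58 Revenue=-58
After txn 2 (Dr Cash, Cr Expenses, amount 453): Cash=453 Expenses=-453 Payables=58 Revenue=-58
After txn 3 (Dr Cash, Cr Expenses, amount 432): Cash=885 Expenses=-885 Payables=58 Revenue=-58
After txn 4 (Dr Cash, Cr Expenses, amount 362): Cash=1247 Expenses=-1247 Payables=58 Revenue=-58
After txn 5 (Dr Expenses, Cr Revenue, amount 196): Cash=1247 Expenses=-1051 Payables=58 Revenue=-254
After txn 6 (Dr Revenue, Cr Payables, amount 249): Cash=1247 Expenses=-1051 Payables=-191 Revenue=-5

Answer: 1247 -1051 -191 -5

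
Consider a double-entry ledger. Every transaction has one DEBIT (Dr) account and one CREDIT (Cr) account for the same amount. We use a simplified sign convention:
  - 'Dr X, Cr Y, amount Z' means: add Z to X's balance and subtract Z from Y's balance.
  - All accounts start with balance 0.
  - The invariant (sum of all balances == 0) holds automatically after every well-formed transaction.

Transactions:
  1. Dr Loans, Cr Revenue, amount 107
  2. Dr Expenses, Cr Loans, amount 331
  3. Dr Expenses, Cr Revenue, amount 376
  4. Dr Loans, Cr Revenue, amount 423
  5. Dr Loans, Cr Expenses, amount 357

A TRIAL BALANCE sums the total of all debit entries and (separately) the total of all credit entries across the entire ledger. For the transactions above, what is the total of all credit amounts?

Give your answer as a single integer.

Txn 1: credit+=107
Txn 2: credit+=331
Txn 3: credit+=376
Txn 4: credit+=423
Txn 5: credit+=357
Total credits = 1594

Answer: 1594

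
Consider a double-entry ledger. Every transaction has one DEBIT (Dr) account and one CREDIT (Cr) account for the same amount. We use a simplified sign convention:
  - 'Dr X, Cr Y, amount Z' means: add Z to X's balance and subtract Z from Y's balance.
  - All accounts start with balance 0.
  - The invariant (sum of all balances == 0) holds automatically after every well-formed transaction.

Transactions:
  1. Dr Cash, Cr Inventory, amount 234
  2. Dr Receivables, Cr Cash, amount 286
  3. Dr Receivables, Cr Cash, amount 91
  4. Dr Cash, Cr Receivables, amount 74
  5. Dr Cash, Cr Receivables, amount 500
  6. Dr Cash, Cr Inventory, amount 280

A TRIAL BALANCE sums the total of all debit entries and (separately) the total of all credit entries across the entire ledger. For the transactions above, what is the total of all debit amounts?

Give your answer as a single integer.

Txn 1: debit+=234
Txn 2: debit+=286
Txn 3: debit+=91
Txn 4: debit+=74
Txn 5: debit+=500
Txn 6: debit+=280
Total debits = 1465

Answer: 1465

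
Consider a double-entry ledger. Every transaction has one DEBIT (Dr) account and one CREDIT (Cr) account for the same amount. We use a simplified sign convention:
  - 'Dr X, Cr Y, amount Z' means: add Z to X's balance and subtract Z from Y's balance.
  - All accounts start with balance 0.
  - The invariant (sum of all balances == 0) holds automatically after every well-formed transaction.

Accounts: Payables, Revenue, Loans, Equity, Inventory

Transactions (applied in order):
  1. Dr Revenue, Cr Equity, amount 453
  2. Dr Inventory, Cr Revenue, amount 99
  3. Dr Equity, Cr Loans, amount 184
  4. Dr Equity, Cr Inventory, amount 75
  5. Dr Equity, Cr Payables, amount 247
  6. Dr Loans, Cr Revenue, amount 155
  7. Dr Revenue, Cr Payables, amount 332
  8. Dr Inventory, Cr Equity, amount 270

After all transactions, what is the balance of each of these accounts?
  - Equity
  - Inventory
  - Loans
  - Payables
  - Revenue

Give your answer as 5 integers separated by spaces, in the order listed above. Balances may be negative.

Answer: -217 294 -29 -579 531

Derivation:
After txn 1 (Dr Revenue, Cr Equity, amount 453): Equity=-453 Revenue=453
After txn 2 (Dr Inventory, Cr Revenue, amount 99): Equity=-453 Inventory=99 Revenue=354
After txn 3 (Dr Equity, Cr Loans, amount 184): Equity=-269 Inventory=99 Loans=-184 Revenue=354
After txn 4 (Dr Equity, Cr Inventory, amount 75): Equity=-194 Inventory=24 Loans=-184 Revenue=354
After txn 5 (Dr Equity, Cr Payables, amount 247): Equity=53 Inventory=24 Loans=-184 Payables=-247 Revenue=354
After txn 6 (Dr Loans, Cr Revenue, amount 155): Equity=53 Inventory=24 Loans=-29 Payables=-247 Revenue=199
After txn 7 (Dr Revenue, Cr Payables, amount 332): Equity=53 Inventory=24 Loans=-29 Payables=-579 Revenue=531
After txn 8 (Dr Inventory, Cr Equity, amount 270): Equity=-217 Inventory=294 Loans=-29 Payables=-579 Revenue=531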